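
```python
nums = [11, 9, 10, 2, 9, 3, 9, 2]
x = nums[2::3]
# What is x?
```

nums has length 8. The slice nums[2::3] selects indices [2, 5] (2->10, 5->3), giving [10, 3].

[10, 3]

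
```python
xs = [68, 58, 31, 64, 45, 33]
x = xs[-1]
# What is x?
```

xs has length 6. Negative index -1 maps to positive index 6 + (-1) = 5. xs[5] = 33.

33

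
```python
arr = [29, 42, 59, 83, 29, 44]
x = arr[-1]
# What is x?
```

arr has length 6. Negative index -1 maps to positive index 6 + (-1) = 5. arr[5] = 44.

44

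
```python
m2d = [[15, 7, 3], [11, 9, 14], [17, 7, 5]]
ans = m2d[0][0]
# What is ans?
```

m2d[0] = [15, 7, 3]. Taking column 0 of that row yields 15.

15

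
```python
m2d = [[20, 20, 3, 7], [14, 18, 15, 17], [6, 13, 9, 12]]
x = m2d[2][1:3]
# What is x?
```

m2d[2] = [6, 13, 9, 12]. m2d[2] has length 4. The slice m2d[2][1:3] selects indices [1, 2] (1->13, 2->9), giving [13, 9].

[13, 9]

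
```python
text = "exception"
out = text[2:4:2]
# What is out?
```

text has length 9. The slice text[2:4:2] selects indices [2] (2->'c'), giving 'c'.

'c'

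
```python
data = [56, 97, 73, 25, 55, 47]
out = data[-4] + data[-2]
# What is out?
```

data has length 6. Negative index -4 maps to positive index 6 + (-4) = 2. data[2] = 73.
data has length 6. Negative index -2 maps to positive index 6 + (-2) = 4. data[4] = 55.
Sum: 73 + 55 = 128.

128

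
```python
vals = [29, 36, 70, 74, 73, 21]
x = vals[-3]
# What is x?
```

vals has length 6. Negative index -3 maps to positive index 6 + (-3) = 3. vals[3] = 74.

74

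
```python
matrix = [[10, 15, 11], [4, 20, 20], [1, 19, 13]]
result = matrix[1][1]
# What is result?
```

matrix[1] = [4, 20, 20]. Taking column 1 of that row yields 20.

20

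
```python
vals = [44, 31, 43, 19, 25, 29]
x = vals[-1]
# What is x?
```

vals has length 6. Negative index -1 maps to positive index 6 + (-1) = 5. vals[5] = 29.

29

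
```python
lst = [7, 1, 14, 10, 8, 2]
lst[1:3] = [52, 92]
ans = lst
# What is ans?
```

lst starts as [7, 1, 14, 10, 8, 2] (length 6). The slice lst[1:3] covers indices [1, 2] with values [1, 14]. Replacing that slice with [52, 92] (same length) produces [7, 52, 92, 10, 8, 2].

[7, 52, 92, 10, 8, 2]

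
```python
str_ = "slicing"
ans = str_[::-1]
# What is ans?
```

str_ has length 7. The slice str_[::-1] selects indices [6, 5, 4, 3, 2, 1, 0] (6->'g', 5->'n', 4->'i', 3->'c', 2->'i', 1->'l', 0->'s'), giving 'gnicils'.

'gnicils'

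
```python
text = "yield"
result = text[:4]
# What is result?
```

text has length 5. The slice text[:4] selects indices [0, 1, 2, 3] (0->'y', 1->'i', 2->'e', 3->'l'), giving 'yiel'.

'yiel'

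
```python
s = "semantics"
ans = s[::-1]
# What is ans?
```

s has length 9. The slice s[::-1] selects indices [8, 7, 6, 5, 4, 3, 2, 1, 0] (8->'s', 7->'c', 6->'i', 5->'t', 4->'n', 3->'a', 2->'m', 1->'e', 0->'s'), giving 'scitnames'.

'scitnames'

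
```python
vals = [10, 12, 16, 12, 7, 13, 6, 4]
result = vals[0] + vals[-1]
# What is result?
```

vals has length 8. vals[0] = 10.
vals has length 8. Negative index -1 maps to positive index 8 + (-1) = 7. vals[7] = 4.
Sum: 10 + 4 = 14.

14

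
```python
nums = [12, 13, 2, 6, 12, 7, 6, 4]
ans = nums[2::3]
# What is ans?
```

nums has length 8. The slice nums[2::3] selects indices [2, 5] (2->2, 5->7), giving [2, 7].

[2, 7]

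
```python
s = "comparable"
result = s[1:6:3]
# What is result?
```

s has length 10. The slice s[1:6:3] selects indices [1, 4] (1->'o', 4->'a'), giving 'oa'.

'oa'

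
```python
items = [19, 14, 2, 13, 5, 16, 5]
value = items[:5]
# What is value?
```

items has length 7. The slice items[:5] selects indices [0, 1, 2, 3, 4] (0->19, 1->14, 2->2, 3->13, 4->5), giving [19, 14, 2, 13, 5].

[19, 14, 2, 13, 5]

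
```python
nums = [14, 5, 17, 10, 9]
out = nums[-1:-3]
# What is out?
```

nums has length 5. The slice nums[-1:-3] resolves to an empty index range, so the result is [].

[]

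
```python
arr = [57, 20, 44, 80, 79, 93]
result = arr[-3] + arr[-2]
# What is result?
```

arr has length 6. Negative index -3 maps to positive index 6 + (-3) = 3. arr[3] = 80.
arr has length 6. Negative index -2 maps to positive index 6 + (-2) = 4. arr[4] = 79.
Sum: 80 + 79 = 159.

159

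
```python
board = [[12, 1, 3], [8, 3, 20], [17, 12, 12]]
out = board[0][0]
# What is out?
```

board[0] = [12, 1, 3]. Taking column 0 of that row yields 12.

12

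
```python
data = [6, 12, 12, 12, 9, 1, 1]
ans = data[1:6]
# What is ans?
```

data has length 7. The slice data[1:6] selects indices [1, 2, 3, 4, 5] (1->12, 2->12, 3->12, 4->9, 5->1), giving [12, 12, 12, 9, 1].

[12, 12, 12, 9, 1]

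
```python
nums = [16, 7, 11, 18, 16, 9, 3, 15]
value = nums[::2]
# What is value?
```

nums has length 8. The slice nums[::2] selects indices [0, 2, 4, 6] (0->16, 2->11, 4->16, 6->3), giving [16, 11, 16, 3].

[16, 11, 16, 3]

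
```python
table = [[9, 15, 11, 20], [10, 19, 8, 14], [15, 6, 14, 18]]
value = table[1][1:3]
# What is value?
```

table[1] = [10, 19, 8, 14]. table[1] has length 4. The slice table[1][1:3] selects indices [1, 2] (1->19, 2->8), giving [19, 8].

[19, 8]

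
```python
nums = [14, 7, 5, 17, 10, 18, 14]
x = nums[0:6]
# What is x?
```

nums has length 7. The slice nums[0:6] selects indices [0, 1, 2, 3, 4, 5] (0->14, 1->7, 2->5, 3->17, 4->10, 5->18), giving [14, 7, 5, 17, 10, 18].

[14, 7, 5, 17, 10, 18]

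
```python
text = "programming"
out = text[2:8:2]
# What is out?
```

text has length 11. The slice text[2:8:2] selects indices [2, 4, 6] (2->'o', 4->'r', 6->'m'), giving 'orm'.

'orm'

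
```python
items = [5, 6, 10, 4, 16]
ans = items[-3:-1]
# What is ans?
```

items has length 5. The slice items[-3:-1] selects indices [2, 3] (2->10, 3->4), giving [10, 4].

[10, 4]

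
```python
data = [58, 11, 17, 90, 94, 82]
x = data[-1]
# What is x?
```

data has length 6. Negative index -1 maps to positive index 6 + (-1) = 5. data[5] = 82.

82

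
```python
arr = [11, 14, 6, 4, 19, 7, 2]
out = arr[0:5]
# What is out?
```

arr has length 7. The slice arr[0:5] selects indices [0, 1, 2, 3, 4] (0->11, 1->14, 2->6, 3->4, 4->19), giving [11, 14, 6, 4, 19].

[11, 14, 6, 4, 19]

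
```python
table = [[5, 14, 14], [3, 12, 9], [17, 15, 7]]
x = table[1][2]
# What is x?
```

table[1] = [3, 12, 9]. Taking column 2 of that row yields 9.

9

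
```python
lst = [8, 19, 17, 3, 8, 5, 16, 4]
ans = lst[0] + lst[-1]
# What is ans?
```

lst has length 8. lst[0] = 8.
lst has length 8. Negative index -1 maps to positive index 8 + (-1) = 7. lst[7] = 4.
Sum: 8 + 4 = 12.

12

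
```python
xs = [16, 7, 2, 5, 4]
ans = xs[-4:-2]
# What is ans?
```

xs has length 5. The slice xs[-4:-2] selects indices [1, 2] (1->7, 2->2), giving [7, 2].

[7, 2]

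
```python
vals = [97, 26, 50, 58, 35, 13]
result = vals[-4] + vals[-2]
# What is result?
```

vals has length 6. Negative index -4 maps to positive index 6 + (-4) = 2. vals[2] = 50.
vals has length 6. Negative index -2 maps to positive index 6 + (-2) = 4. vals[4] = 35.
Sum: 50 + 35 = 85.

85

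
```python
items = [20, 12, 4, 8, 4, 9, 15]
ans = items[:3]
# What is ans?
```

items has length 7. The slice items[:3] selects indices [0, 1, 2] (0->20, 1->12, 2->4), giving [20, 12, 4].

[20, 12, 4]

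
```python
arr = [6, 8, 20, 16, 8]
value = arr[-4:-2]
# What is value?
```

arr has length 5. The slice arr[-4:-2] selects indices [1, 2] (1->8, 2->20), giving [8, 20].

[8, 20]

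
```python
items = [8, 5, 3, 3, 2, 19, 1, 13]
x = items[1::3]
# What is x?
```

items has length 8. The slice items[1::3] selects indices [1, 4, 7] (1->5, 4->2, 7->13), giving [5, 2, 13].

[5, 2, 13]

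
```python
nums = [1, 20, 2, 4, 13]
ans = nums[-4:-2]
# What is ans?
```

nums has length 5. The slice nums[-4:-2] selects indices [1, 2] (1->20, 2->2), giving [20, 2].

[20, 2]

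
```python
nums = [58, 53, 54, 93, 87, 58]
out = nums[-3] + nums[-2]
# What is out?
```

nums has length 6. Negative index -3 maps to positive index 6 + (-3) = 3. nums[3] = 93.
nums has length 6. Negative index -2 maps to positive index 6 + (-2) = 4. nums[4] = 87.
Sum: 93 + 87 = 180.

180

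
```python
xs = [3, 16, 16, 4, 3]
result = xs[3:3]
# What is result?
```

xs has length 5. The slice xs[3:3] resolves to an empty index range, so the result is [].

[]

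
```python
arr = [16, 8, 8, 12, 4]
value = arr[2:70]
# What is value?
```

arr has length 5. The slice arr[2:70] selects indices [2, 3, 4] (2->8, 3->12, 4->4), giving [8, 12, 4].

[8, 12, 4]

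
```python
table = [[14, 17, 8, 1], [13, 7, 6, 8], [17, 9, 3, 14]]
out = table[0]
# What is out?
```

table has 3 rows. Row 0 is [14, 17, 8, 1].

[14, 17, 8, 1]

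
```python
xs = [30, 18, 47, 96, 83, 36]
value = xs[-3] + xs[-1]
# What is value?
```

xs has length 6. Negative index -3 maps to positive index 6 + (-3) = 3. xs[3] = 96.
xs has length 6. Negative index -1 maps to positive index 6 + (-1) = 5. xs[5] = 36.
Sum: 96 + 36 = 132.

132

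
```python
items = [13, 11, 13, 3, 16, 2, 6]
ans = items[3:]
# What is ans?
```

items has length 7. The slice items[3:] selects indices [3, 4, 5, 6] (3->3, 4->16, 5->2, 6->6), giving [3, 16, 2, 6].

[3, 16, 2, 6]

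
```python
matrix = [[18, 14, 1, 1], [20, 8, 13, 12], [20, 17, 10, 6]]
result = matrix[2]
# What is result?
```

matrix has 3 rows. Row 2 is [20, 17, 10, 6].

[20, 17, 10, 6]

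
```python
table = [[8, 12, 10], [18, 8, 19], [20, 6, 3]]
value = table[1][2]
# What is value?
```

table[1] = [18, 8, 19]. Taking column 2 of that row yields 19.

19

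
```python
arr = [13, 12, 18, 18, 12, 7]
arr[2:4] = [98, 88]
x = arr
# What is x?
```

arr starts as [13, 12, 18, 18, 12, 7] (length 6). The slice arr[2:4] covers indices [2, 3] with values [18, 18]. Replacing that slice with [98, 88] (same length) produces [13, 12, 98, 88, 12, 7].

[13, 12, 98, 88, 12, 7]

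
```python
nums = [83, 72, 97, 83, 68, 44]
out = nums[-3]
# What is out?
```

nums has length 6. Negative index -3 maps to positive index 6 + (-3) = 3. nums[3] = 83.

83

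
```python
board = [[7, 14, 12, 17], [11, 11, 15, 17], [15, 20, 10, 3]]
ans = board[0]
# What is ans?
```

board has 3 rows. Row 0 is [7, 14, 12, 17].

[7, 14, 12, 17]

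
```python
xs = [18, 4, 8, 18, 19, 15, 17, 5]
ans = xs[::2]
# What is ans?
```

xs has length 8. The slice xs[::2] selects indices [0, 2, 4, 6] (0->18, 2->8, 4->19, 6->17), giving [18, 8, 19, 17].

[18, 8, 19, 17]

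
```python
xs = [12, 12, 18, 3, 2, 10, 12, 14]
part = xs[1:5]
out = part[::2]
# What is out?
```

xs has length 8. The slice xs[1:5] selects indices [1, 2, 3, 4] (1->12, 2->18, 3->3, 4->2), giving [12, 18, 3, 2]. So part = [12, 18, 3, 2]. part has length 4. The slice part[::2] selects indices [0, 2] (0->12, 2->3), giving [12, 3].

[12, 3]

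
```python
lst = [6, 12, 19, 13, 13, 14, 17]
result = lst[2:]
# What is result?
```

lst has length 7. The slice lst[2:] selects indices [2, 3, 4, 5, 6] (2->19, 3->13, 4->13, 5->14, 6->17), giving [19, 13, 13, 14, 17].

[19, 13, 13, 14, 17]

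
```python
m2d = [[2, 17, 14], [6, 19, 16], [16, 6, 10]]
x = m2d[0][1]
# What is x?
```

m2d[0] = [2, 17, 14]. Taking column 1 of that row yields 17.

17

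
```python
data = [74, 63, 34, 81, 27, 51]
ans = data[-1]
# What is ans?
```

data has length 6. Negative index -1 maps to positive index 6 + (-1) = 5. data[5] = 51.

51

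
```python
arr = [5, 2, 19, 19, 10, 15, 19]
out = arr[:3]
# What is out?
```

arr has length 7. The slice arr[:3] selects indices [0, 1, 2] (0->5, 1->2, 2->19), giving [5, 2, 19].

[5, 2, 19]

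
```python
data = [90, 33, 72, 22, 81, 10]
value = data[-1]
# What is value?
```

data has length 6. Negative index -1 maps to positive index 6 + (-1) = 5. data[5] = 10.

10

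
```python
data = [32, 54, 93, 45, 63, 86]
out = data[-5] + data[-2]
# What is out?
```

data has length 6. Negative index -5 maps to positive index 6 + (-5) = 1. data[1] = 54.
data has length 6. Negative index -2 maps to positive index 6 + (-2) = 4. data[4] = 63.
Sum: 54 + 63 = 117.

117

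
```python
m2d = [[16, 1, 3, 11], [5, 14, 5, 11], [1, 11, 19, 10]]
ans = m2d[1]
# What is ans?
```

m2d has 3 rows. Row 1 is [5, 14, 5, 11].

[5, 14, 5, 11]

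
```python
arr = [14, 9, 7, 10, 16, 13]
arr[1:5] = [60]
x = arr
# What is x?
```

arr starts as [14, 9, 7, 10, 16, 13] (length 6). The slice arr[1:5] covers indices [1, 2, 3, 4] with values [9, 7, 10, 16]. Replacing that slice with [60] (different length) produces [14, 60, 13].

[14, 60, 13]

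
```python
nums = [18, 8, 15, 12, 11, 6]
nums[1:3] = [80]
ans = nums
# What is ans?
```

nums starts as [18, 8, 15, 12, 11, 6] (length 6). The slice nums[1:3] covers indices [1, 2] with values [8, 15]. Replacing that slice with [80] (different length) produces [18, 80, 12, 11, 6].

[18, 80, 12, 11, 6]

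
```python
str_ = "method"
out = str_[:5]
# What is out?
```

str_ has length 6. The slice str_[:5] selects indices [0, 1, 2, 3, 4] (0->'m', 1->'e', 2->'t', 3->'h', 4->'o'), giving 'metho'.

'metho'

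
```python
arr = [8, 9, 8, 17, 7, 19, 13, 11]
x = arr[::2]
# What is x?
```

arr has length 8. The slice arr[::2] selects indices [0, 2, 4, 6] (0->8, 2->8, 4->7, 6->13), giving [8, 8, 7, 13].

[8, 8, 7, 13]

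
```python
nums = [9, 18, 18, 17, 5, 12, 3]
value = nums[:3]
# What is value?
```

nums has length 7. The slice nums[:3] selects indices [0, 1, 2] (0->9, 1->18, 2->18), giving [9, 18, 18].

[9, 18, 18]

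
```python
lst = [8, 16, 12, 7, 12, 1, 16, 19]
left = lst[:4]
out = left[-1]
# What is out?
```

lst has length 8. The slice lst[:4] selects indices [0, 1, 2, 3] (0->8, 1->16, 2->12, 3->7), giving [8, 16, 12, 7]. So left = [8, 16, 12, 7]. Then left[-1] = 7.

7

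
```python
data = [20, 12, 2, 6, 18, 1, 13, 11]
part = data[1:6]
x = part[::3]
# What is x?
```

data has length 8. The slice data[1:6] selects indices [1, 2, 3, 4, 5] (1->12, 2->2, 3->6, 4->18, 5->1), giving [12, 2, 6, 18, 1]. So part = [12, 2, 6, 18, 1]. part has length 5. The slice part[::3] selects indices [0, 3] (0->12, 3->18), giving [12, 18].

[12, 18]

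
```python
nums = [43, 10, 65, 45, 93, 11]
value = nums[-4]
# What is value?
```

nums has length 6. Negative index -4 maps to positive index 6 + (-4) = 2. nums[2] = 65.

65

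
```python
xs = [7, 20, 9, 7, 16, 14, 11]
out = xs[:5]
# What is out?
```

xs has length 7. The slice xs[:5] selects indices [0, 1, 2, 3, 4] (0->7, 1->20, 2->9, 3->7, 4->16), giving [7, 20, 9, 7, 16].

[7, 20, 9, 7, 16]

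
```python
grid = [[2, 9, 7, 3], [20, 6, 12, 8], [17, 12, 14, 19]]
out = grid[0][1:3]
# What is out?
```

grid[0] = [2, 9, 7, 3]. grid[0] has length 4. The slice grid[0][1:3] selects indices [1, 2] (1->9, 2->7), giving [9, 7].

[9, 7]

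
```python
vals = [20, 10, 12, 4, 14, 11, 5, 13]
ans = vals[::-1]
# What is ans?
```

vals has length 8. The slice vals[::-1] selects indices [7, 6, 5, 4, 3, 2, 1, 0] (7->13, 6->5, 5->11, 4->14, 3->4, 2->12, 1->10, 0->20), giving [13, 5, 11, 14, 4, 12, 10, 20].

[13, 5, 11, 14, 4, 12, 10, 20]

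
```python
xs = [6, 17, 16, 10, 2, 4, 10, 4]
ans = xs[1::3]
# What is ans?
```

xs has length 8. The slice xs[1::3] selects indices [1, 4, 7] (1->17, 4->2, 7->4), giving [17, 2, 4].

[17, 2, 4]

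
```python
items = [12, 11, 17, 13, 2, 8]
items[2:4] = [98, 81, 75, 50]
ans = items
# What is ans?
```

items starts as [12, 11, 17, 13, 2, 8] (length 6). The slice items[2:4] covers indices [2, 3] with values [17, 13]. Replacing that slice with [98, 81, 75, 50] (different length) produces [12, 11, 98, 81, 75, 50, 2, 8].

[12, 11, 98, 81, 75, 50, 2, 8]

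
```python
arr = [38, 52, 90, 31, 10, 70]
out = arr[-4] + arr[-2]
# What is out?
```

arr has length 6. Negative index -4 maps to positive index 6 + (-4) = 2. arr[2] = 90.
arr has length 6. Negative index -2 maps to positive index 6 + (-2) = 4. arr[4] = 10.
Sum: 90 + 10 = 100.

100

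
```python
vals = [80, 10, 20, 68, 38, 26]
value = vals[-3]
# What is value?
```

vals has length 6. Negative index -3 maps to positive index 6 + (-3) = 3. vals[3] = 68.

68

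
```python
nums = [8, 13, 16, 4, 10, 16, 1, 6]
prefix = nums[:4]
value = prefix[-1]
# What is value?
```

nums has length 8. The slice nums[:4] selects indices [0, 1, 2, 3] (0->8, 1->13, 2->16, 3->4), giving [8, 13, 16, 4]. So prefix = [8, 13, 16, 4]. Then prefix[-1] = 4.

4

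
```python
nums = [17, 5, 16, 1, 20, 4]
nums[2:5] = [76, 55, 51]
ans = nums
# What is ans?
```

nums starts as [17, 5, 16, 1, 20, 4] (length 6). The slice nums[2:5] covers indices [2, 3, 4] with values [16, 1, 20]. Replacing that slice with [76, 55, 51] (same length) produces [17, 5, 76, 55, 51, 4].

[17, 5, 76, 55, 51, 4]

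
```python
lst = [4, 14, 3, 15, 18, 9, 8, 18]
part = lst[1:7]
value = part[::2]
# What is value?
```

lst has length 8. The slice lst[1:7] selects indices [1, 2, 3, 4, 5, 6] (1->14, 2->3, 3->15, 4->18, 5->9, 6->8), giving [14, 3, 15, 18, 9, 8]. So part = [14, 3, 15, 18, 9, 8]. part has length 6. The slice part[::2] selects indices [0, 2, 4] (0->14, 2->15, 4->9), giving [14, 15, 9].

[14, 15, 9]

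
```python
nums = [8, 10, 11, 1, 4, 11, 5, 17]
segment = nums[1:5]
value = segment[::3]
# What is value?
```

nums has length 8. The slice nums[1:5] selects indices [1, 2, 3, 4] (1->10, 2->11, 3->1, 4->4), giving [10, 11, 1, 4]. So segment = [10, 11, 1, 4]. segment has length 4. The slice segment[::3] selects indices [0, 3] (0->10, 3->4), giving [10, 4].

[10, 4]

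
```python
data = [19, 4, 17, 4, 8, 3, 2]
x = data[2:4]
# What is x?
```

data has length 7. The slice data[2:4] selects indices [2, 3] (2->17, 3->4), giving [17, 4].

[17, 4]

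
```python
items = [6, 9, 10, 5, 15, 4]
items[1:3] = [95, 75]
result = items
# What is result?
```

items starts as [6, 9, 10, 5, 15, 4] (length 6). The slice items[1:3] covers indices [1, 2] with values [9, 10]. Replacing that slice with [95, 75] (same length) produces [6, 95, 75, 5, 15, 4].

[6, 95, 75, 5, 15, 4]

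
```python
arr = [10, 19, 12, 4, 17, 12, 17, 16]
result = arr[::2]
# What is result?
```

arr has length 8. The slice arr[::2] selects indices [0, 2, 4, 6] (0->10, 2->12, 4->17, 6->17), giving [10, 12, 17, 17].

[10, 12, 17, 17]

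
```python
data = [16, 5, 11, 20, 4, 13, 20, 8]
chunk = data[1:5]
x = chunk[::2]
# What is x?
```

data has length 8. The slice data[1:5] selects indices [1, 2, 3, 4] (1->5, 2->11, 3->20, 4->4), giving [5, 11, 20, 4]. So chunk = [5, 11, 20, 4]. chunk has length 4. The slice chunk[::2] selects indices [0, 2] (0->5, 2->20), giving [5, 20].

[5, 20]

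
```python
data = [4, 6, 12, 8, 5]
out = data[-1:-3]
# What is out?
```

data has length 5. The slice data[-1:-3] resolves to an empty index range, so the result is [].

[]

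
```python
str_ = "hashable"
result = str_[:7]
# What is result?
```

str_ has length 8. The slice str_[:7] selects indices [0, 1, 2, 3, 4, 5, 6] (0->'h', 1->'a', 2->'s', 3->'h', 4->'a', 5->'b', 6->'l'), giving 'hashabl'.

'hashabl'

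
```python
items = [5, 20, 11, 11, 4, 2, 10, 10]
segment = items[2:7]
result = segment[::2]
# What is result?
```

items has length 8. The slice items[2:7] selects indices [2, 3, 4, 5, 6] (2->11, 3->11, 4->4, 5->2, 6->10), giving [11, 11, 4, 2, 10]. So segment = [11, 11, 4, 2, 10]. segment has length 5. The slice segment[::2] selects indices [0, 2, 4] (0->11, 2->4, 4->10), giving [11, 4, 10].

[11, 4, 10]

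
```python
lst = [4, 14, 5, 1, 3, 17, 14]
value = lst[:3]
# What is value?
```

lst has length 7. The slice lst[:3] selects indices [0, 1, 2] (0->4, 1->14, 2->5), giving [4, 14, 5].

[4, 14, 5]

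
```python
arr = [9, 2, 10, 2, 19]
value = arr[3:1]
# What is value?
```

arr has length 5. The slice arr[3:1] resolves to an empty index range, so the result is [].

[]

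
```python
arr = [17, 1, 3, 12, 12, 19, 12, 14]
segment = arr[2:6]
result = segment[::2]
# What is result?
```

arr has length 8. The slice arr[2:6] selects indices [2, 3, 4, 5] (2->3, 3->12, 4->12, 5->19), giving [3, 12, 12, 19]. So segment = [3, 12, 12, 19]. segment has length 4. The slice segment[::2] selects indices [0, 2] (0->3, 2->12), giving [3, 12].

[3, 12]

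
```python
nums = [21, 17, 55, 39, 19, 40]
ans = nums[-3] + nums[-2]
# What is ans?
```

nums has length 6. Negative index -3 maps to positive index 6 + (-3) = 3. nums[3] = 39.
nums has length 6. Negative index -2 maps to positive index 6 + (-2) = 4. nums[4] = 19.
Sum: 39 + 19 = 58.

58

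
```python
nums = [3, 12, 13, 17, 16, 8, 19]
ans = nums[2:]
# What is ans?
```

nums has length 7. The slice nums[2:] selects indices [2, 3, 4, 5, 6] (2->13, 3->17, 4->16, 5->8, 6->19), giving [13, 17, 16, 8, 19].

[13, 17, 16, 8, 19]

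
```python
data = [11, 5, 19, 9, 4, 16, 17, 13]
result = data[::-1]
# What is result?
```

data has length 8. The slice data[::-1] selects indices [7, 6, 5, 4, 3, 2, 1, 0] (7->13, 6->17, 5->16, 4->4, 3->9, 2->19, 1->5, 0->11), giving [13, 17, 16, 4, 9, 19, 5, 11].

[13, 17, 16, 4, 9, 19, 5, 11]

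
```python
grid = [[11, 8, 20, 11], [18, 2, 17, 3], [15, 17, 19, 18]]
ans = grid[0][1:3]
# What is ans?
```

grid[0] = [11, 8, 20, 11]. grid[0] has length 4. The slice grid[0][1:3] selects indices [1, 2] (1->8, 2->20), giving [8, 20].

[8, 20]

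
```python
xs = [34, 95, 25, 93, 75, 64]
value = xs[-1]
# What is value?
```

xs has length 6. Negative index -1 maps to positive index 6 + (-1) = 5. xs[5] = 64.

64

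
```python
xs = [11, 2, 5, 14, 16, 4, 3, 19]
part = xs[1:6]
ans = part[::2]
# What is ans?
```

xs has length 8. The slice xs[1:6] selects indices [1, 2, 3, 4, 5] (1->2, 2->5, 3->14, 4->16, 5->4), giving [2, 5, 14, 16, 4]. So part = [2, 5, 14, 16, 4]. part has length 5. The slice part[::2] selects indices [0, 2, 4] (0->2, 2->14, 4->4), giving [2, 14, 4].

[2, 14, 4]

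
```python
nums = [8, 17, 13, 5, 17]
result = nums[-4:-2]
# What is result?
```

nums has length 5. The slice nums[-4:-2] selects indices [1, 2] (1->17, 2->13), giving [17, 13].

[17, 13]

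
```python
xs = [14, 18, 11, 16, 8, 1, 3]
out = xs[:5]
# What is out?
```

xs has length 7. The slice xs[:5] selects indices [0, 1, 2, 3, 4] (0->14, 1->18, 2->11, 3->16, 4->8), giving [14, 18, 11, 16, 8].

[14, 18, 11, 16, 8]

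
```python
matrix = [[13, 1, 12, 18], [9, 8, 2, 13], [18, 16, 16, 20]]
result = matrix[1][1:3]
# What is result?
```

matrix[1] = [9, 8, 2, 13]. matrix[1] has length 4. The slice matrix[1][1:3] selects indices [1, 2] (1->8, 2->2), giving [8, 2].

[8, 2]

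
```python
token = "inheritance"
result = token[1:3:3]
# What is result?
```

token has length 11. The slice token[1:3:3] selects indices [1] (1->'n'), giving 'n'.

'n'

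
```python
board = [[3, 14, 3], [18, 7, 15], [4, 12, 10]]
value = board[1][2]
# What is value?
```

board[1] = [18, 7, 15]. Taking column 2 of that row yields 15.

15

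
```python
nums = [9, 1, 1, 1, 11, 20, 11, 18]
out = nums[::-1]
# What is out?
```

nums has length 8. The slice nums[::-1] selects indices [7, 6, 5, 4, 3, 2, 1, 0] (7->18, 6->11, 5->20, 4->11, 3->1, 2->1, 1->1, 0->9), giving [18, 11, 20, 11, 1, 1, 1, 9].

[18, 11, 20, 11, 1, 1, 1, 9]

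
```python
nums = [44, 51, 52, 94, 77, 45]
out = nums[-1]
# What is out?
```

nums has length 6. Negative index -1 maps to positive index 6 + (-1) = 5. nums[5] = 45.

45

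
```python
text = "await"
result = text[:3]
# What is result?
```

text has length 5. The slice text[:3] selects indices [0, 1, 2] (0->'a', 1->'w', 2->'a'), giving 'awa'.

'awa'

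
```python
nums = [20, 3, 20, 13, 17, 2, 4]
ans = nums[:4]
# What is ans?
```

nums has length 7. The slice nums[:4] selects indices [0, 1, 2, 3] (0->20, 1->3, 2->20, 3->13), giving [20, 3, 20, 13].

[20, 3, 20, 13]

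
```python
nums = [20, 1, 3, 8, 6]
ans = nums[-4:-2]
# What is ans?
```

nums has length 5. The slice nums[-4:-2] selects indices [1, 2] (1->1, 2->3), giving [1, 3].

[1, 3]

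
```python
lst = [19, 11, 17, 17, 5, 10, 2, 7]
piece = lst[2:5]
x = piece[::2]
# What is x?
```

lst has length 8. The slice lst[2:5] selects indices [2, 3, 4] (2->17, 3->17, 4->5), giving [17, 17, 5]. So piece = [17, 17, 5]. piece has length 3. The slice piece[::2] selects indices [0, 2] (0->17, 2->5), giving [17, 5].

[17, 5]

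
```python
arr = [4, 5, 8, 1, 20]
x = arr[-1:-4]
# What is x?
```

arr has length 5. The slice arr[-1:-4] resolves to an empty index range, so the result is [].

[]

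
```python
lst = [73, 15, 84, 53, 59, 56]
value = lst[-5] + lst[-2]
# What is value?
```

lst has length 6. Negative index -5 maps to positive index 6 + (-5) = 1. lst[1] = 15.
lst has length 6. Negative index -2 maps to positive index 6 + (-2) = 4. lst[4] = 59.
Sum: 15 + 59 = 74.

74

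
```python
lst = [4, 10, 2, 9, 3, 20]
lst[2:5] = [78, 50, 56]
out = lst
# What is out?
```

lst starts as [4, 10, 2, 9, 3, 20] (length 6). The slice lst[2:5] covers indices [2, 3, 4] with values [2, 9, 3]. Replacing that slice with [78, 50, 56] (same length) produces [4, 10, 78, 50, 56, 20].

[4, 10, 78, 50, 56, 20]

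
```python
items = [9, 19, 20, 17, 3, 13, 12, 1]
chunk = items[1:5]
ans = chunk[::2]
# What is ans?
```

items has length 8. The slice items[1:5] selects indices [1, 2, 3, 4] (1->19, 2->20, 3->17, 4->3), giving [19, 20, 17, 3]. So chunk = [19, 20, 17, 3]. chunk has length 4. The slice chunk[::2] selects indices [0, 2] (0->19, 2->17), giving [19, 17].

[19, 17]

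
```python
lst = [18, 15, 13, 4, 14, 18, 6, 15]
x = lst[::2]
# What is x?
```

lst has length 8. The slice lst[::2] selects indices [0, 2, 4, 6] (0->18, 2->13, 4->14, 6->6), giving [18, 13, 14, 6].

[18, 13, 14, 6]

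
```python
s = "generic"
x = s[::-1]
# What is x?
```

s has length 7. The slice s[::-1] selects indices [6, 5, 4, 3, 2, 1, 0] (6->'c', 5->'i', 4->'r', 3->'e', 2->'n', 1->'e', 0->'g'), giving 'cireneg'.

'cireneg'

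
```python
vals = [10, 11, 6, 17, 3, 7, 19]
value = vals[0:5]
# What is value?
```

vals has length 7. The slice vals[0:5] selects indices [0, 1, 2, 3, 4] (0->10, 1->11, 2->6, 3->17, 4->3), giving [10, 11, 6, 17, 3].

[10, 11, 6, 17, 3]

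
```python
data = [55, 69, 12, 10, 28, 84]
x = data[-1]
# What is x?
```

data has length 6. Negative index -1 maps to positive index 6 + (-1) = 5. data[5] = 84.

84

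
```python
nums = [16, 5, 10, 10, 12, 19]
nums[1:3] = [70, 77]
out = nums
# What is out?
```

nums starts as [16, 5, 10, 10, 12, 19] (length 6). The slice nums[1:3] covers indices [1, 2] with values [5, 10]. Replacing that slice with [70, 77] (same length) produces [16, 70, 77, 10, 12, 19].

[16, 70, 77, 10, 12, 19]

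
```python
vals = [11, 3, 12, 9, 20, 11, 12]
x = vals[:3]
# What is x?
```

vals has length 7. The slice vals[:3] selects indices [0, 1, 2] (0->11, 1->3, 2->12), giving [11, 3, 12].

[11, 3, 12]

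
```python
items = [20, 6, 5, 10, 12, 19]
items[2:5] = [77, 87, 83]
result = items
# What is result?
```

items starts as [20, 6, 5, 10, 12, 19] (length 6). The slice items[2:5] covers indices [2, 3, 4] with values [5, 10, 12]. Replacing that slice with [77, 87, 83] (same length) produces [20, 6, 77, 87, 83, 19].

[20, 6, 77, 87, 83, 19]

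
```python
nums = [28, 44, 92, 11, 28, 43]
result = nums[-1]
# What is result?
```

nums has length 6. Negative index -1 maps to positive index 6 + (-1) = 5. nums[5] = 43.

43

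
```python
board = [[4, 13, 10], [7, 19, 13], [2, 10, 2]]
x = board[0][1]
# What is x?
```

board[0] = [4, 13, 10]. Taking column 1 of that row yields 13.

13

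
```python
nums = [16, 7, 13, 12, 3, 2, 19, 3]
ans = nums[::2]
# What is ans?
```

nums has length 8. The slice nums[::2] selects indices [0, 2, 4, 6] (0->16, 2->13, 4->3, 6->19), giving [16, 13, 3, 19].

[16, 13, 3, 19]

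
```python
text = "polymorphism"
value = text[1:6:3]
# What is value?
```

text has length 12. The slice text[1:6:3] selects indices [1, 4] (1->'o', 4->'m'), giving 'om'.

'om'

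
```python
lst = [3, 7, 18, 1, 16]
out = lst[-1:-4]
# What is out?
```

lst has length 5. The slice lst[-1:-4] resolves to an empty index range, so the result is [].

[]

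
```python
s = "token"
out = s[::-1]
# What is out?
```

s has length 5. The slice s[::-1] selects indices [4, 3, 2, 1, 0] (4->'n', 3->'e', 2->'k', 1->'o', 0->'t'), giving 'nekot'.

'nekot'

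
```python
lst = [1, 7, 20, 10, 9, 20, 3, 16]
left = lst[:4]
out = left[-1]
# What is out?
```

lst has length 8. The slice lst[:4] selects indices [0, 1, 2, 3] (0->1, 1->7, 2->20, 3->10), giving [1, 7, 20, 10]. So left = [1, 7, 20, 10]. Then left[-1] = 10.

10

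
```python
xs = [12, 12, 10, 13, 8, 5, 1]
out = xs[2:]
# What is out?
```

xs has length 7. The slice xs[2:] selects indices [2, 3, 4, 5, 6] (2->10, 3->13, 4->8, 5->5, 6->1), giving [10, 13, 8, 5, 1].

[10, 13, 8, 5, 1]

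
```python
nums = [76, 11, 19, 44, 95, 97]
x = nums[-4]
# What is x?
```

nums has length 6. Negative index -4 maps to positive index 6 + (-4) = 2. nums[2] = 19.

19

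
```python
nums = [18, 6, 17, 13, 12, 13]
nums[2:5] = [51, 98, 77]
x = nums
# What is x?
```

nums starts as [18, 6, 17, 13, 12, 13] (length 6). The slice nums[2:5] covers indices [2, 3, 4] with values [17, 13, 12]. Replacing that slice with [51, 98, 77] (same length) produces [18, 6, 51, 98, 77, 13].

[18, 6, 51, 98, 77, 13]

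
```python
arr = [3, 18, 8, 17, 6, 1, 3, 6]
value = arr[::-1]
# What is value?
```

arr has length 8. The slice arr[::-1] selects indices [7, 6, 5, 4, 3, 2, 1, 0] (7->6, 6->3, 5->1, 4->6, 3->17, 2->8, 1->18, 0->3), giving [6, 3, 1, 6, 17, 8, 18, 3].

[6, 3, 1, 6, 17, 8, 18, 3]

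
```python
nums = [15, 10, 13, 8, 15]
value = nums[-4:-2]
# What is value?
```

nums has length 5. The slice nums[-4:-2] selects indices [1, 2] (1->10, 2->13), giving [10, 13].

[10, 13]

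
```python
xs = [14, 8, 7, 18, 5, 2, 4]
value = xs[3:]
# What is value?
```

xs has length 7. The slice xs[3:] selects indices [3, 4, 5, 6] (3->18, 4->5, 5->2, 6->4), giving [18, 5, 2, 4].

[18, 5, 2, 4]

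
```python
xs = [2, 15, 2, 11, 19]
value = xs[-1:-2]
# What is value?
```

xs has length 5. The slice xs[-1:-2] resolves to an empty index range, so the result is [].

[]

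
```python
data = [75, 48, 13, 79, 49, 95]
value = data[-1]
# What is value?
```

data has length 6. Negative index -1 maps to positive index 6 + (-1) = 5. data[5] = 95.

95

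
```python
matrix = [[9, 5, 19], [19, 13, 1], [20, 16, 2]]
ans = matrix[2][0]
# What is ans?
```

matrix[2] = [20, 16, 2]. Taking column 0 of that row yields 20.

20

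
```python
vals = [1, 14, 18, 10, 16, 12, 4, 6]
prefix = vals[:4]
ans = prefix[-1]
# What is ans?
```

vals has length 8. The slice vals[:4] selects indices [0, 1, 2, 3] (0->1, 1->14, 2->18, 3->10), giving [1, 14, 18, 10]. So prefix = [1, 14, 18, 10]. Then prefix[-1] = 10.

10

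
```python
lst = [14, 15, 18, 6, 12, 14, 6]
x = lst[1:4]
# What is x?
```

lst has length 7. The slice lst[1:4] selects indices [1, 2, 3] (1->15, 2->18, 3->6), giving [15, 18, 6].

[15, 18, 6]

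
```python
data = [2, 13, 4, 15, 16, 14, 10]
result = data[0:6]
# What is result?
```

data has length 7. The slice data[0:6] selects indices [0, 1, 2, 3, 4, 5] (0->2, 1->13, 2->4, 3->15, 4->16, 5->14), giving [2, 13, 4, 15, 16, 14].

[2, 13, 4, 15, 16, 14]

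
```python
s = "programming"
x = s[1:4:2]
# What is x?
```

s has length 11. The slice s[1:4:2] selects indices [1, 3] (1->'r', 3->'g'), giving 'rg'.

'rg'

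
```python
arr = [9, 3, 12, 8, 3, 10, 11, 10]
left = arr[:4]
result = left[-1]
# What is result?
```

arr has length 8. The slice arr[:4] selects indices [0, 1, 2, 3] (0->9, 1->3, 2->12, 3->8), giving [9, 3, 12, 8]. So left = [9, 3, 12, 8]. Then left[-1] = 8.

8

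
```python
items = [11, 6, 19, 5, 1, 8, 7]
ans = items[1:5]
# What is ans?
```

items has length 7. The slice items[1:5] selects indices [1, 2, 3, 4] (1->6, 2->19, 3->5, 4->1), giving [6, 19, 5, 1].

[6, 19, 5, 1]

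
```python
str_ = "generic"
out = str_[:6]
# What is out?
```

str_ has length 7. The slice str_[:6] selects indices [0, 1, 2, 3, 4, 5] (0->'g', 1->'e', 2->'n', 3->'e', 4->'r', 5->'i'), giving 'generi'.

'generi'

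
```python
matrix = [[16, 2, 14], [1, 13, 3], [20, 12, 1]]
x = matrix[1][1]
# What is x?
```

matrix[1] = [1, 13, 3]. Taking column 1 of that row yields 13.

13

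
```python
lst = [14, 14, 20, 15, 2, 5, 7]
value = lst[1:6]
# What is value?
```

lst has length 7. The slice lst[1:6] selects indices [1, 2, 3, 4, 5] (1->14, 2->20, 3->15, 4->2, 5->5), giving [14, 20, 15, 2, 5].

[14, 20, 15, 2, 5]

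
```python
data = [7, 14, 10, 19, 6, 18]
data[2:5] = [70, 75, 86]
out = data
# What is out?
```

data starts as [7, 14, 10, 19, 6, 18] (length 6). The slice data[2:5] covers indices [2, 3, 4] with values [10, 19, 6]. Replacing that slice with [70, 75, 86] (same length) produces [7, 14, 70, 75, 86, 18].

[7, 14, 70, 75, 86, 18]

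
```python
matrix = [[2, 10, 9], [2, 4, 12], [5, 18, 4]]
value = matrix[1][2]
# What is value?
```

matrix[1] = [2, 4, 12]. Taking column 2 of that row yields 12.

12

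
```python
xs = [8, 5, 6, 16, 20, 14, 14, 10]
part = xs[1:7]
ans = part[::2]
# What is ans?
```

xs has length 8. The slice xs[1:7] selects indices [1, 2, 3, 4, 5, 6] (1->5, 2->6, 3->16, 4->20, 5->14, 6->14), giving [5, 6, 16, 20, 14, 14]. So part = [5, 6, 16, 20, 14, 14]. part has length 6. The slice part[::2] selects indices [0, 2, 4] (0->5, 2->16, 4->14), giving [5, 16, 14].

[5, 16, 14]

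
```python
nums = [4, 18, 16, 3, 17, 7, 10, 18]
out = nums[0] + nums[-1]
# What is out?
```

nums has length 8. nums[0] = 4.
nums has length 8. Negative index -1 maps to positive index 8 + (-1) = 7. nums[7] = 18.
Sum: 4 + 18 = 22.

22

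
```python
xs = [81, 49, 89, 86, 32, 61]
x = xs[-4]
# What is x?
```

xs has length 6. Negative index -4 maps to positive index 6 + (-4) = 2. xs[2] = 89.

89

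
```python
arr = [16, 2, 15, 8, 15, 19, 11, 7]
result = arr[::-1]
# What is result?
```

arr has length 8. The slice arr[::-1] selects indices [7, 6, 5, 4, 3, 2, 1, 0] (7->7, 6->11, 5->19, 4->15, 3->8, 2->15, 1->2, 0->16), giving [7, 11, 19, 15, 8, 15, 2, 16].

[7, 11, 19, 15, 8, 15, 2, 16]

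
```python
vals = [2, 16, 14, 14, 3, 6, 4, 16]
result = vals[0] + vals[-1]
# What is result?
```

vals has length 8. vals[0] = 2.
vals has length 8. Negative index -1 maps to positive index 8 + (-1) = 7. vals[7] = 16.
Sum: 2 + 16 = 18.

18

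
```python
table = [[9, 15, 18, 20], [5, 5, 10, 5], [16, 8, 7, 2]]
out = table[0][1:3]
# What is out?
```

table[0] = [9, 15, 18, 20]. table[0] has length 4. The slice table[0][1:3] selects indices [1, 2] (1->15, 2->18), giving [15, 18].

[15, 18]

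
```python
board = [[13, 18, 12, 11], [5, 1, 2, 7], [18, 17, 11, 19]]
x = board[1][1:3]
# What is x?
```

board[1] = [5, 1, 2, 7]. board[1] has length 4. The slice board[1][1:3] selects indices [1, 2] (1->1, 2->2), giving [1, 2].

[1, 2]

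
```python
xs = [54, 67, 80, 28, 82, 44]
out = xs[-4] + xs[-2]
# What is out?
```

xs has length 6. Negative index -4 maps to positive index 6 + (-4) = 2. xs[2] = 80.
xs has length 6. Negative index -2 maps to positive index 6 + (-2) = 4. xs[4] = 82.
Sum: 80 + 82 = 162.

162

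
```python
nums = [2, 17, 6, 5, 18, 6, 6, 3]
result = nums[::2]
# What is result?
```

nums has length 8. The slice nums[::2] selects indices [0, 2, 4, 6] (0->2, 2->6, 4->18, 6->6), giving [2, 6, 18, 6].

[2, 6, 18, 6]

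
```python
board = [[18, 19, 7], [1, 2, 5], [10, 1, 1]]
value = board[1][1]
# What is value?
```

board[1] = [1, 2, 5]. Taking column 1 of that row yields 2.

2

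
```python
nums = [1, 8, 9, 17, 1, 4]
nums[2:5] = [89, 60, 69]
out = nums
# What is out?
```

nums starts as [1, 8, 9, 17, 1, 4] (length 6). The slice nums[2:5] covers indices [2, 3, 4] with values [9, 17, 1]. Replacing that slice with [89, 60, 69] (same length) produces [1, 8, 89, 60, 69, 4].

[1, 8, 89, 60, 69, 4]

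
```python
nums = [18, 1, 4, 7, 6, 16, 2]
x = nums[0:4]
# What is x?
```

nums has length 7. The slice nums[0:4] selects indices [0, 1, 2, 3] (0->18, 1->1, 2->4, 3->7), giving [18, 1, 4, 7].

[18, 1, 4, 7]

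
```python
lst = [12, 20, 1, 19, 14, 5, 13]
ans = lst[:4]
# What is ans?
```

lst has length 7. The slice lst[:4] selects indices [0, 1, 2, 3] (0->12, 1->20, 2->1, 3->19), giving [12, 20, 1, 19].

[12, 20, 1, 19]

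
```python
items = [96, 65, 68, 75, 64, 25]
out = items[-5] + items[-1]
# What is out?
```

items has length 6. Negative index -5 maps to positive index 6 + (-5) = 1. items[1] = 65.
items has length 6. Negative index -1 maps to positive index 6 + (-1) = 5. items[5] = 25.
Sum: 65 + 25 = 90.

90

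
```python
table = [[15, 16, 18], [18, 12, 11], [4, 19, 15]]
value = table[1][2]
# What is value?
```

table[1] = [18, 12, 11]. Taking column 2 of that row yields 11.

11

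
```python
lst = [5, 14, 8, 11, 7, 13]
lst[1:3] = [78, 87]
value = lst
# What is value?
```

lst starts as [5, 14, 8, 11, 7, 13] (length 6). The slice lst[1:3] covers indices [1, 2] with values [14, 8]. Replacing that slice with [78, 87] (same length) produces [5, 78, 87, 11, 7, 13].

[5, 78, 87, 11, 7, 13]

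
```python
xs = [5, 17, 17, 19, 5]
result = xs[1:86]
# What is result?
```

xs has length 5. The slice xs[1:86] selects indices [1, 2, 3, 4] (1->17, 2->17, 3->19, 4->5), giving [17, 17, 19, 5].

[17, 17, 19, 5]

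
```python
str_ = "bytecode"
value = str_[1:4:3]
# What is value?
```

str_ has length 8. The slice str_[1:4:3] selects indices [1] (1->'y'), giving 'y'.

'y'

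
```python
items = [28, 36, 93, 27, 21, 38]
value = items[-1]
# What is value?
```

items has length 6. Negative index -1 maps to positive index 6 + (-1) = 5. items[5] = 38.

38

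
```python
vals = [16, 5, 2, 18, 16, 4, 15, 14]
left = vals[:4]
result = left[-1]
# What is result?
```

vals has length 8. The slice vals[:4] selects indices [0, 1, 2, 3] (0->16, 1->5, 2->2, 3->18), giving [16, 5, 2, 18]. So left = [16, 5, 2, 18]. Then left[-1] = 18.

18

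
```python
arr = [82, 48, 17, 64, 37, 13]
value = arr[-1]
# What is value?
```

arr has length 6. Negative index -1 maps to positive index 6 + (-1) = 5. arr[5] = 13.

13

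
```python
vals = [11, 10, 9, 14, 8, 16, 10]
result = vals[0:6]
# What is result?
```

vals has length 7. The slice vals[0:6] selects indices [0, 1, 2, 3, 4, 5] (0->11, 1->10, 2->9, 3->14, 4->8, 5->16), giving [11, 10, 9, 14, 8, 16].

[11, 10, 9, 14, 8, 16]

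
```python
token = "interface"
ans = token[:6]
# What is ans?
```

token has length 9. The slice token[:6] selects indices [0, 1, 2, 3, 4, 5] (0->'i', 1->'n', 2->'t', 3->'e', 4->'r', 5->'f'), giving 'interf'.

'interf'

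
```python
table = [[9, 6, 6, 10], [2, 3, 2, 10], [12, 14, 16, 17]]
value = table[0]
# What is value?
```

table has 3 rows. Row 0 is [9, 6, 6, 10].

[9, 6, 6, 10]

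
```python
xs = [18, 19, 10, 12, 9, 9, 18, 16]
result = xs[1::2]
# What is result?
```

xs has length 8. The slice xs[1::2] selects indices [1, 3, 5, 7] (1->19, 3->12, 5->9, 7->16), giving [19, 12, 9, 16].

[19, 12, 9, 16]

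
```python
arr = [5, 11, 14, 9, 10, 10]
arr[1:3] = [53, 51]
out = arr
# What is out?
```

arr starts as [5, 11, 14, 9, 10, 10] (length 6). The slice arr[1:3] covers indices [1, 2] with values [11, 14]. Replacing that slice with [53, 51] (same length) produces [5, 53, 51, 9, 10, 10].

[5, 53, 51, 9, 10, 10]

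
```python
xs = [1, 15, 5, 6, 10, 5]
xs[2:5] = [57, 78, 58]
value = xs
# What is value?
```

xs starts as [1, 15, 5, 6, 10, 5] (length 6). The slice xs[2:5] covers indices [2, 3, 4] with values [5, 6, 10]. Replacing that slice with [57, 78, 58] (same length) produces [1, 15, 57, 78, 58, 5].

[1, 15, 57, 78, 58, 5]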